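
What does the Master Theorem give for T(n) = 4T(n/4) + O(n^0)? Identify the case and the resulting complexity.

Master Theorem for T(n) = 4T(n/4) + O(n^0):

a = 4, b = 4, c = 0
log_b(a) = log_4(4) = 1.0000

Case 1: c = 0 < log_4(4) = 1.0000
T(n) = O(n^(log_4 4)) = O(n)

For T(n) = 4T(n/4) + O(n^0): log_4(4) = 1.0000. This is Case 1 of the Master Theorem (c < log_b(a), work dominated by leaves), giving O(n).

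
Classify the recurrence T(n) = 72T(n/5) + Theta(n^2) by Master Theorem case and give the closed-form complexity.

Master Theorem for T(n) = 72T(n/5) + O(n^2):

a = 72, b = 5, c = 2
log_b(a) = log_5(72) = 2.6572

Case 1: c = 2 < log_5(72) = 2.6572
T(n) = O(n^(log_5 72))

For T(n) = 72T(n/5) + O(n^2): log_5(72) = 2.6572. This is Case 1 of the Master Theorem (c < log_b(a), work dominated by leaves), giving O(n^(log_5 72)).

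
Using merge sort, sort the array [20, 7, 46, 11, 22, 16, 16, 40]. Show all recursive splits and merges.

Merge sort trace:

Split: [20, 7, 46, 11, 22, 16, 16, 40] -> [20, 7, 46, 11] and [22, 16, 16, 40]
  Split: [20, 7, 46, 11] -> [20, 7] and [46, 11]
    Split: [20, 7] -> [20] and [7]
    Merge: [20] + [7] -> [7, 20]
    Split: [46, 11] -> [46] and [11]
    Merge: [46] + [11] -> [11, 46]
  Merge: [7, 20] + [11, 46] -> [7, 11, 20, 46]
  Split: [22, 16, 16, 40] -> [22, 16] and [16, 40]
    Split: [22, 16] -> [22] and [16]
    Merge: [22] + [16] -> [16, 22]
    Split: [16, 40] -> [16] and [40]
    Merge: [16] + [40] -> [16, 40]
  Merge: [16, 22] + [16, 40] -> [16, 16, 22, 40]
Merge: [7, 11, 20, 46] + [16, 16, 22, 40] -> [7, 11, 16, 16, 20, 22, 40, 46]

Final sorted array: [7, 11, 16, 16, 20, 22, 40, 46]

The merge sort proceeds by recursively splitting the array and merging sorted halves.
After all merges, the sorted array is [7, 11, 16, 16, 20, 22, 40, 46].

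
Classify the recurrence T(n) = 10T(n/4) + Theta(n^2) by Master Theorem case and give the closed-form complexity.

Master Theorem for T(n) = 10T(n/4) + O(n^2):

a = 10, b = 4, c = 2
log_b(a) = log_4(10) = 1.6610

Case 3: c = 2 > log_4(10) = 1.6610
T(n) = O(n^2) = O(n^2)

For T(n) = 10T(n/4) + O(n^2): log_4(10) = 1.6610. This is Case 3 of the Master Theorem (c > log_b(a), work dominated by root), giving O(n^2).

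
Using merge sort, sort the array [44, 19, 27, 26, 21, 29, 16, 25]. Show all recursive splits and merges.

Merge sort trace:

Split: [44, 19, 27, 26, 21, 29, 16, 25] -> [44, 19, 27, 26] and [21, 29, 16, 25]
  Split: [44, 19, 27, 26] -> [44, 19] and [27, 26]
    Split: [44, 19] -> [44] and [19]
    Merge: [44] + [19] -> [19, 44]
    Split: [27, 26] -> [27] and [26]
    Merge: [27] + [26] -> [26, 27]
  Merge: [19, 44] + [26, 27] -> [19, 26, 27, 44]
  Split: [21, 29, 16, 25] -> [21, 29] and [16, 25]
    Split: [21, 29] -> [21] and [29]
    Merge: [21] + [29] -> [21, 29]
    Split: [16, 25] -> [16] and [25]
    Merge: [16] + [25] -> [16, 25]
  Merge: [21, 29] + [16, 25] -> [16, 21, 25, 29]
Merge: [19, 26, 27, 44] + [16, 21, 25, 29] -> [16, 19, 21, 25, 26, 27, 29, 44]

Final sorted array: [16, 19, 21, 25, 26, 27, 29, 44]

The merge sort proceeds by recursively splitting the array and merging sorted halves.
After all merges, the sorted array is [16, 19, 21, 25, 26, 27, 29, 44].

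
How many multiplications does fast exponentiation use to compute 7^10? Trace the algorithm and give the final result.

Computing 7^10 by squaring (build up from 7^1; each line after the first costs one multiplication):

7^1 = 7
7^2 = (7^1)^2 = 7^2 = 49
7^4 = (7^2)^2 = 49^2 = 2401
7^5 = 7 * 7^4 = 7 * 2401 = 16807
7^10 = (7^5)^2 = 16807^2 = 282475249

Result: 282475249
Multiplications needed: 4 (4 lines after 7^1)

7^10 = 282475249. Using exponentiation by squaring, this requires 4 multiplications. The key idea: if the exponent is even, square the half-power; if odd, multiply by the base once.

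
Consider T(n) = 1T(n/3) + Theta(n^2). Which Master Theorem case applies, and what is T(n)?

Master Theorem for T(n) = 1T(n/3) + O(n^2):

a = 1, b = 3, c = 2
log_b(a) = log_3(1) = 0.0000

Case 3: c = 2 > log_3(1) = 0.0000
T(n) = O(n^2) = O(n^2)

For T(n) = 1T(n/3) + O(n^2): log_3(1) = 0.0000. This is Case 3 of the Master Theorem (c > log_b(a), work dominated by root), giving O(n^2).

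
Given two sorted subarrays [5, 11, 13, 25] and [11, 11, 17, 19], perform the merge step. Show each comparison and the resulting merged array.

Merging process:

Compare 5 vs 11: take 5 from left. Merged: [5]
Compare 11 vs 11: take 11 from left. Merged: [5, 11]
Compare 13 vs 11: take 11 from right. Merged: [5, 11, 11]
Compare 13 vs 11: take 11 from right. Merged: [5, 11, 11, 11]
Compare 13 vs 17: take 13 from left. Merged: [5, 11, 11, 11, 13]
Compare 25 vs 17: take 17 from right. Merged: [5, 11, 11, 11, 13, 17]
Compare 25 vs 19: take 19 from right. Merged: [5, 11, 11, 11, 13, 17, 19]
Append remaining from left: [25]. Merged: [5, 11, 11, 11, 13, 17, 19, 25]

Final merged array: [5, 11, 11, 11, 13, 17, 19, 25]
Total comparisons: 7

The merged array is [5, 11, 11, 11, 13, 17, 19, 25], requiring 7 comparisons. The merge step runs in O(n) time where n is the total number of elements.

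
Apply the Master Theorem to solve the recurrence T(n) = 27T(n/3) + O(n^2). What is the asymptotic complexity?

Master Theorem for T(n) = 27T(n/3) + O(n^2):

a = 27, b = 3, c = 2
log_b(a) = log_3(27) = 3.0000

Case 1: c = 2 < log_3(27) = 3.0000
T(n) = O(n^(log_3 27)) = O(n^3)

For T(n) = 27T(n/3) + O(n^2): log_3(27) = 3.0000. This is Case 1 of the Master Theorem (c < log_b(a), work dominated by leaves), giving O(n^3).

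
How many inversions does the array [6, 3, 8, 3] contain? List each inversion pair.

Finding inversions in [6, 3, 8, 3]:

(0, 1): arr[0]=6 > arr[1]=3
(0, 3): arr[0]=6 > arr[3]=3
(2, 3): arr[2]=8 > arr[3]=3

Total inversions: 3

The array has 3 inversion(s): (0,1), (0,3), (2,3). Each pair (i,j) satisfies i < j and arr[i] > arr[j].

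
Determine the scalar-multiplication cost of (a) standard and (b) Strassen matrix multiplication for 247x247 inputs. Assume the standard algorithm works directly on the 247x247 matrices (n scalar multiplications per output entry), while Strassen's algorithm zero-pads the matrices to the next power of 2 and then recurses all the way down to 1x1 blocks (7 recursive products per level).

Matrix multiplication for 247x247 matrices:

Strassen's algorithm requires power-of-2 dimensions. Pad 247x247 to 256x256 (next power of 2).

Standard algorithm: 247^3 = 15069223 multiplications
Strassen's algorithm: 7^(log2(256)) = 7^8 = 5764801 multiplications
Savings: 15069223 - 5764801 = 9304422 multiplications

Standard: 15069223 multiplications (247^3). Strassen: 5764801 multiplications (7^8, after padding to 256x256). Strassen reduces 8 recursive multiplications to 7 at each level.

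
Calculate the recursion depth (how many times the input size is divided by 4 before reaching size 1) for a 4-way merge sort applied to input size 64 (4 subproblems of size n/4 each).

For divide and conquer with division factor 4:

Problem sizes at each level:
Level 0: 64
Level 1: 16
Level 2: 4
Level 3: 1

The root is level 0 and the size-1 base case is level 3 (the tree spans levels 0 through 3, i.e. 4 levels counting the root), so the depth is the number of divisions: log_4(64) = 3

The recursion tree depth is log_4(64) = 3. At each level, the problem size is divided by 4, so it takes 3 divisions to reduce to a base case of size 1. The algorithm makes 4 recursive calls at each level.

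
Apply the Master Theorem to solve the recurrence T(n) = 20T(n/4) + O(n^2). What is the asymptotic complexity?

Master Theorem for T(n) = 20T(n/4) + O(n^2):

a = 20, b = 4, c = 2
log_b(a) = log_4(20) = 2.1610

Case 1: c = 2 < log_4(20) = 2.1610
T(n) = O(n^(log_4 20))

For T(n) = 20T(n/4) + O(n^2): log_4(20) = 2.1610. This is Case 1 of the Master Theorem (c < log_b(a), work dominated by leaves), giving O(n^(log_4 20)).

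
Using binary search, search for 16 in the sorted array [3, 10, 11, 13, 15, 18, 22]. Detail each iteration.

Binary search for 16 in [3, 10, 11, 13, 15, 18, 22]:

lo=0, hi=6, mid=3, arr[mid]=13 -> 13 < 16, search right half
lo=4, hi=6, mid=5, arr[mid]=18 -> 18 > 16, search left half
lo=4, hi=4, mid=4, arr[mid]=15 -> 15 < 16, search right half
lo=5 > hi=4, target 16 not found

Binary search determines that 16 is not in the array after 3 comparisons. The search space was exhausted without finding the target.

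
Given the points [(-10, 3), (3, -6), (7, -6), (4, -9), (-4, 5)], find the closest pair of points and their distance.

Computing all pairwise distances among 5 points:

d((-10, 3), (3, -6)) = 15.8114
d((-10, 3), (7, -6)) = 19.2354
d((-10, 3), (4, -9)) = 18.4391
d((-10, 3), (-4, 5)) = 6.3246
d((3, -6), (7, -6)) = 4.0
d((3, -6), (4, -9)) = 3.1623 <-- minimum
d((3, -6), (-4, 5)) = 13.0384
d((7, -6), (4, -9)) = 4.2426
d((7, -6), (-4, 5)) = 15.5563
d((4, -9), (-4, 5)) = 16.1245

Closest pair: (3, -6) and (4, -9) with distance 3.1623

The closest pair is (3, -6) and (4, -9) with Euclidean distance 3.1623. For 5 points, brute-force pairwise comparison is shown above. For large n, the divide-and-conquer algorithm (sort by x, recurse on halves, check the dividing strip) achieves O(n log n).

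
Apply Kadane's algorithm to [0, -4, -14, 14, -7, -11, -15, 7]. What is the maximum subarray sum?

Using Kadane's algorithm on [0, -4, -14, 14, -7, -11, -15, 7]:

Scanning through the array:
Position 1 (value -4): max_ending_here = -4, max_so_far = 0
Position 2 (value -14): max_ending_here = -14, max_so_far = 0
Position 3 (value 14): max_ending_here = 14, max_so_far = 14
Position 4 (value -7): max_ending_here = 7, max_so_far = 14
Position 5 (value -11): max_ending_here = -4, max_so_far = 14
Position 6 (value -15): max_ending_here = -15, max_so_far = 14
Position 7 (value 7): max_ending_here = 7, max_so_far = 14

Maximum subarray: [14]
Maximum sum: 14

The maximum subarray is [14] with sum 14. This subarray runs from index 3 to index 3.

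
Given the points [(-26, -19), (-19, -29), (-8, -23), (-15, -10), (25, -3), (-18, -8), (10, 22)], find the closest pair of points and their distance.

Computing all pairwise distances among 7 points:

d((-26, -19), (-19, -29)) = 12.2066
d((-26, -19), (-8, -23)) = 18.4391
d((-26, -19), (-15, -10)) = 14.2127
d((-26, -19), (25, -3)) = 53.4509
d((-26, -19), (-18, -8)) = 13.6015
d((-26, -19), (10, 22)) = 54.5619
d((-19, -29), (-8, -23)) = 12.53
d((-19, -29), (-15, -10)) = 19.4165
d((-19, -29), (25, -3)) = 51.1077
d((-19, -29), (-18, -8)) = 21.0238
d((-19, -29), (10, 22)) = 58.6686
d((-8, -23), (-15, -10)) = 14.7648
d((-8, -23), (25, -3)) = 38.5876
d((-8, -23), (-18, -8)) = 18.0278
d((-8, -23), (10, 22)) = 48.4665
d((-15, -10), (25, -3)) = 40.6079
d((-15, -10), (-18, -8)) = 3.6056 <-- minimum
d((-15, -10), (10, 22)) = 40.6079
d((25, -3), (-18, -8)) = 43.2897
d((25, -3), (10, 22)) = 29.1548
d((-18, -8), (10, 22)) = 41.0366

Closest pair: (-15, -10) and (-18, -8) with distance 3.6056

The closest pair is (-15, -10) and (-18, -8) with Euclidean distance 3.6056. For 7 points, brute-force pairwise comparison is shown above. For large n, the divide-and-conquer algorithm (sort by x, recurse on halves, check the dividing strip) achieves O(n log n).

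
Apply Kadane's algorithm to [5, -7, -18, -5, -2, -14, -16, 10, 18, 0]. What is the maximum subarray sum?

Using Kadane's algorithm on [5, -7, -18, -5, -2, -14, -16, 10, 18, 0]:

Scanning through the array:
Position 1 (value -7): max_ending_here = -2, max_so_far = 5
Position 2 (value -18): max_ending_here = -18, max_so_far = 5
Position 3 (value -5): max_ending_here = -5, max_so_far = 5
Position 4 (value -2): max_ending_here = -2, max_so_far = 5
Position 5 (value -14): max_ending_here = -14, max_so_far = 5
Position 6 (value -16): max_ending_here = -16, max_so_far = 5
Position 7 (value 10): max_ending_here = 10, max_so_far = 10
Position 8 (value 18): max_ending_here = 28, max_so_far = 28
Position 9 (value 0): max_ending_here = 28, max_so_far = 28

Maximum subarray: [10, 18]
Maximum sum: 28

The maximum subarray is [10, 18] with sum 28. This subarray runs from index 7 to index 8.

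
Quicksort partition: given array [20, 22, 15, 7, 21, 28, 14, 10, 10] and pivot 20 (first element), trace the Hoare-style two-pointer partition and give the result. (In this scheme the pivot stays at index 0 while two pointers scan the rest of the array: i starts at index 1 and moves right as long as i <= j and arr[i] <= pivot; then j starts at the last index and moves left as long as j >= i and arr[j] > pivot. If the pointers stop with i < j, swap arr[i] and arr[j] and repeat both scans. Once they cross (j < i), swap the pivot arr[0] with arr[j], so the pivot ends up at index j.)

Hoare-style two-pointer partition with pivot = 20:

Initial array: [20, 22, 15, 7, 21, 28, 14, 10, 10]

Pointers start at i = 1, j = 8.
i stops at index 1 (arr[1]=22 > 20), j stops at index 8 (arr[8]=10 <= 20): swap arr[1] and arr[8], array becomes [20, 10, 15, 7, 21, 28, 14, 10, 22]
i stops at index 4 (arr[4]=21 > 20), j stops at index 7 (arr[7]=10 <= 20): swap arr[4] and arr[7], array becomes [20, 10, 15, 7, 10, 28, 14, 21, 22]
i stops at index 5 (arr[5]=28 > 20), j stops at index 6 (arr[6]=14 <= 20): swap arr[5] and arr[6], array becomes [20, 10, 15, 7, 10, 14, 28, 21, 22]
i ends at 6, j ends at 5: the pointers have crossed (j < i), so scanning stops.

Swap pivot arr[0] with arr[5] to place pivot at position 5: [14, 10, 15, 7, 10, 20, 28, 21, 22]
Pivot position: 5

After partitioning with pivot 20, the array becomes [14, 10, 15, 7, 10, 20, 28, 21, 22]. The pivot is placed at index 5. All elements to the left of the pivot are <= 20, and all elements to the right are > 20.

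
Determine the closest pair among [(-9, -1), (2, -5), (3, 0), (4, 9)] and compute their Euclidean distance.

Computing all pairwise distances among 4 points:

d((-9, -1), (2, -5)) = 11.7047
d((-9, -1), (3, 0)) = 12.0416
d((-9, -1), (4, 9)) = 16.4012
d((2, -5), (3, 0)) = 5.099 <-- minimum
d((2, -5), (4, 9)) = 14.1421
d((3, 0), (4, 9)) = 9.0554

Closest pair: (2, -5) and (3, 0) with distance 5.099

The closest pair is (2, -5) and (3, 0) with Euclidean distance 5.099. For 4 points, brute-force pairwise comparison is shown above. For large n, the divide-and-conquer algorithm (sort by x, recurse on halves, check the dividing strip) achieves O(n log n).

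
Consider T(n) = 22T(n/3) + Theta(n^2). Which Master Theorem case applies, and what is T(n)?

Master Theorem for T(n) = 22T(n/3) + O(n^2):

a = 22, b = 3, c = 2
log_b(a) = log_3(22) = 2.8136

Case 1: c = 2 < log_3(22) = 2.8136
T(n) = O(n^(log_3 22))

For T(n) = 22T(n/3) + O(n^2): log_3(22) = 2.8136. This is Case 1 of the Master Theorem (c < log_b(a), work dominated by leaves), giving O(n^(log_3 22)).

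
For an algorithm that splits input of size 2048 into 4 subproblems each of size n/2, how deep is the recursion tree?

For divide and conquer with division factor 2:

Problem sizes at each level:
Level 0: 2048
Level 1: 1024
Level 2: 512
Level 3: 256
Level 4: 128
Level 5: 64
Level 6: 32
Level 7: 16
Level 8: 8
Level 9: 4
Level 10: 2
Level 11: 1

The root is level 0 and the size-1 base case is level 11 (the tree spans levels 0 through 11, i.e. 12 levels counting the root), so the depth is the number of divisions: log_2(2048) = 11

The recursion tree depth is log_2(2048) = 11. At each level, the problem size is divided by 2, so it takes 11 divisions to reduce to a base case of size 1. The algorithm makes 4 recursive calls at each level.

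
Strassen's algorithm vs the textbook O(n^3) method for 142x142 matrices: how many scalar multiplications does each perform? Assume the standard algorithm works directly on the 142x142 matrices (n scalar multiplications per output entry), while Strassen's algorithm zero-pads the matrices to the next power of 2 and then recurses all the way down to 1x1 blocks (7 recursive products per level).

Matrix multiplication for 142x142 matrices:

Strassen's algorithm requires power-of-2 dimensions. Pad 142x142 to 256x256 (next power of 2).

Standard algorithm: 142^3 = 2863288 multiplications
Strassen's algorithm: 7^(log2(256)) = 7^8 = 5764801 multiplications
Difference: 2863288 - 5764801 = -2901513 (Strassen uses MORE here due to padding overhead — for small or just-over-power-of-2 n, padding can outweigh the per-level savings)

Standard: 2863288 multiplications (142^3). Strassen: 5764801 multiplications (7^8, after padding to 256x256). Strassen reduces 8 recursive multiplications to 7 at each level.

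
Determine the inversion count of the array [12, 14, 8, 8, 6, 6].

Finding inversions in [12, 14, 8, 8, 6, 6]:

(0, 2): arr[0]=12 > arr[2]=8
(0, 3): arr[0]=12 > arr[3]=8
(0, 4): arr[0]=12 > arr[4]=6
(0, 5): arr[0]=12 > arr[5]=6
(1, 2): arr[1]=14 > arr[2]=8
(1, 3): arr[1]=14 > arr[3]=8
(1, 4): arr[1]=14 > arr[4]=6
(1, 5): arr[1]=14 > arr[5]=6
(2, 4): arr[2]=8 > arr[4]=6
(2, 5): arr[2]=8 > arr[5]=6
(3, 4): arr[3]=8 > arr[4]=6
(3, 5): arr[3]=8 > arr[5]=6

Total inversions: 12

The array has 12 inversion(s): (0,2), (0,3), (0,4), (0,5), (1,2), (1,3), (1,4), (1,5), (2,4), (2,5), (3,4), (3,5). Each pair (i,j) satisfies i < j and arr[i] > arr[j].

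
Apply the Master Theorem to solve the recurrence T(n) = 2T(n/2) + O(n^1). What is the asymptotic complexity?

Master Theorem for T(n) = 2T(n/2) + O(n^1):

a = 2, b = 2, c = 1
log_b(a) = log_2(2) = 1.0000

Case 2: c = 1 = log_2(2) = 1.0000
T(n) = O(n^1 log n) = O(n log n)

For T(n) = 2T(n/2) + O(n^1): log_2(2) = 1.0000. This is Case 2 of the Master Theorem (c = log_b(a), equal work at all levels), giving O(n log n).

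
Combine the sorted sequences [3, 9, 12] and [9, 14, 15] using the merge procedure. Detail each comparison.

Merging process:

Compare 3 vs 9: take 3 from left. Merged: [3]
Compare 9 vs 9: take 9 from left. Merged: [3, 9]
Compare 12 vs 9: take 9 from right. Merged: [3, 9, 9]
Compare 12 vs 14: take 12 from left. Merged: [3, 9, 9, 12]
Append remaining from right: [14, 15]. Merged: [3, 9, 9, 12, 14, 15]

Final merged array: [3, 9, 9, 12, 14, 15]
Total comparisons: 4

The merged array is [3, 9, 9, 12, 14, 15], requiring 4 comparisons. The merge step runs in O(n) time where n is the total number of elements.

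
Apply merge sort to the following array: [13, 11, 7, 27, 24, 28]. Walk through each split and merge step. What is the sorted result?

Merge sort trace:

Split: [13, 11, 7, 27, 24, 28] -> [13, 11, 7] and [27, 24, 28]
  Split: [13, 11, 7] -> [13] and [11, 7]
    Split: [11, 7] -> [11] and [7]
    Merge: [11] + [7] -> [7, 11]
  Merge: [13] + [7, 11] -> [7, 11, 13]
  Split: [27, 24, 28] -> [27] and [24, 28]
    Split: [24, 28] -> [24] and [28]
    Merge: [24] + [28] -> [24, 28]
  Merge: [27] + [24, 28] -> [24, 27, 28]
Merge: [7, 11, 13] + [24, 27, 28] -> [7, 11, 13, 24, 27, 28]

Final sorted array: [7, 11, 13, 24, 27, 28]

The merge sort proceeds by recursively splitting the array and merging sorted halves.
After all merges, the sorted array is [7, 11, 13, 24, 27, 28].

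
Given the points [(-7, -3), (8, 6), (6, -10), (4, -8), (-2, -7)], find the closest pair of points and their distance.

Computing all pairwise distances among 5 points:

d((-7, -3), (8, 6)) = 17.4929
d((-7, -3), (6, -10)) = 14.7648
d((-7, -3), (4, -8)) = 12.083
d((-7, -3), (-2, -7)) = 6.4031
d((8, 6), (6, -10)) = 16.1245
d((8, 6), (4, -8)) = 14.5602
d((8, 6), (-2, -7)) = 16.4012
d((6, -10), (4, -8)) = 2.8284 <-- minimum
d((6, -10), (-2, -7)) = 8.544
d((4, -8), (-2, -7)) = 6.0828

Closest pair: (6, -10) and (4, -8) with distance 2.8284

The closest pair is (6, -10) and (4, -8) with Euclidean distance 2.8284. For 5 points, brute-force pairwise comparison is shown above. For large n, the divide-and-conquer algorithm (sort by x, recurse on halves, check the dividing strip) achieves O(n log n).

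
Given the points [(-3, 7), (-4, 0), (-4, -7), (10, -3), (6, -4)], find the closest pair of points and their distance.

Computing all pairwise distances among 5 points:

d((-3, 7), (-4, 0)) = 7.0711
d((-3, 7), (-4, -7)) = 14.0357
d((-3, 7), (10, -3)) = 16.4012
d((-3, 7), (6, -4)) = 14.2127
d((-4, 0), (-4, -7)) = 7.0
d((-4, 0), (10, -3)) = 14.3178
d((-4, 0), (6, -4)) = 10.7703
d((-4, -7), (10, -3)) = 14.5602
d((-4, -7), (6, -4)) = 10.4403
d((10, -3), (6, -4)) = 4.1231 <-- minimum

Closest pair: (10, -3) and (6, -4) with distance 4.1231

The closest pair is (10, -3) and (6, -4) with Euclidean distance 4.1231. For 5 points, brute-force pairwise comparison is shown above. For large n, the divide-and-conquer algorithm (sort by x, recurse on halves, check the dividing strip) achieves O(n log n).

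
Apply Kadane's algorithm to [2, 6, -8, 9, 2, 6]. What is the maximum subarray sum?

Using Kadane's algorithm on [2, 6, -8, 9, 2, 6]:

Scanning through the array:
Position 1 (value 6): max_ending_here = 8, max_so_far = 8
Position 2 (value -8): max_ending_here = 0, max_so_far = 8
Position 3 (value 9): max_ending_here = 9, max_so_far = 9
Position 4 (value 2): max_ending_here = 11, max_so_far = 11
Position 5 (value 6): max_ending_here = 17, max_so_far = 17

Maximum subarray: [2, 6, -8, 9, 2, 6]
Maximum sum: 17

The maximum subarray is [2, 6, -8, 9, 2, 6] with sum 17. This subarray runs from index 0 to index 5.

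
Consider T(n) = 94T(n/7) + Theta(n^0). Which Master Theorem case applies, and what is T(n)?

Master Theorem for T(n) = 94T(n/7) + O(n^0):

a = 94, b = 7, c = 0
log_b(a) = log_7(94) = 2.3348

Case 1: c = 0 < log_7(94) = 2.3348
T(n) = O(n^(log_7 94))

For T(n) = 94T(n/7) + O(n^0): log_7(94) = 2.3348. This is Case 1 of the Master Theorem (c < log_b(a), work dominated by leaves), giving O(n^(log_7 94)).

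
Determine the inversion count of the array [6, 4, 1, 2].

Finding inversions in [6, 4, 1, 2]:

(0, 1): arr[0]=6 > arr[1]=4
(0, 2): arr[0]=6 > arr[2]=1
(0, 3): arr[0]=6 > arr[3]=2
(1, 2): arr[1]=4 > arr[2]=1
(1, 3): arr[1]=4 > arr[3]=2

Total inversions: 5

The array has 5 inversion(s): (0,1), (0,2), (0,3), (1,2), (1,3). Each pair (i,j) satisfies i < j and arr[i] > arr[j].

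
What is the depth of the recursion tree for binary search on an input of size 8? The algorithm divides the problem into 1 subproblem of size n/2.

For divide and conquer with division factor 2:

Problem sizes at each level:
Level 0: 8
Level 1: 4
Level 2: 2
Level 3: 1

The root is level 0 and the size-1 base case is level 3 (the tree spans levels 0 through 3, i.e. 4 levels counting the root), so the depth is the number of divisions: log_2(8) = 3

The recursion tree depth is log_2(8) = 3. At each level, the problem size is divided by 2, so it takes 3 divisions to reduce to a base case of size 1. The algorithm makes 1 recursive call at each level.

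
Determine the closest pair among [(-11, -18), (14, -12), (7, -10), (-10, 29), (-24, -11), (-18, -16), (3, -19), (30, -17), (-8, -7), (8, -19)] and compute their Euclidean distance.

Computing all pairwise distances among 10 points:

d((-11, -18), (14, -12)) = 25.7099
d((-11, -18), (7, -10)) = 19.6977
d((-11, -18), (-10, 29)) = 47.0106
d((-11, -18), (-24, -11)) = 14.7648
d((-11, -18), (-18, -16)) = 7.2801
d((-11, -18), (3, -19)) = 14.0357
d((-11, -18), (30, -17)) = 41.0122
d((-11, -18), (-8, -7)) = 11.4018
d((-11, -18), (8, -19)) = 19.0263
d((14, -12), (7, -10)) = 7.2801
d((14, -12), (-10, 29)) = 47.5079
d((14, -12), (-24, -11)) = 38.0132
d((14, -12), (-18, -16)) = 32.249
d((14, -12), (3, -19)) = 13.0384
d((14, -12), (30, -17)) = 16.7631
d((14, -12), (-8, -7)) = 22.561
d((14, -12), (8, -19)) = 9.2195
d((7, -10), (-10, 29)) = 42.5441
d((7, -10), (-24, -11)) = 31.0161
d((7, -10), (-18, -16)) = 25.7099
d((7, -10), (3, -19)) = 9.8489
d((7, -10), (30, -17)) = 24.0416
d((7, -10), (-8, -7)) = 15.2971
d((7, -10), (8, -19)) = 9.0554
d((-10, 29), (-24, -11)) = 42.3792
d((-10, 29), (-18, -16)) = 45.7056
d((-10, 29), (3, -19)) = 49.7293
d((-10, 29), (30, -17)) = 60.959
d((-10, 29), (-8, -7)) = 36.0555
d((-10, 29), (8, -19)) = 51.264
d((-24, -11), (-18, -16)) = 7.8102
d((-24, -11), (3, -19)) = 28.1603
d((-24, -11), (30, -17)) = 54.3323
d((-24, -11), (-8, -7)) = 16.4924
d((-24, -11), (8, -19)) = 32.9848
d((-18, -16), (3, -19)) = 21.2132
d((-18, -16), (30, -17)) = 48.0104
d((-18, -16), (-8, -7)) = 13.4536
d((-18, -16), (8, -19)) = 26.1725
d((3, -19), (30, -17)) = 27.074
d((3, -19), (-8, -7)) = 16.2788
d((3, -19), (8, -19)) = 5.0 <-- minimum
d((30, -17), (-8, -7)) = 39.2938
d((30, -17), (8, -19)) = 22.0907
d((-8, -7), (8, -19)) = 20.0

Closest pair: (3, -19) and (8, -19) with distance 5.0

The closest pair is (3, -19) and (8, -19) with Euclidean distance 5.0. For 10 points, brute-force pairwise comparison is shown above. For large n, the divide-and-conquer algorithm (sort by x, recurse on halves, check the dividing strip) achieves O(n log n).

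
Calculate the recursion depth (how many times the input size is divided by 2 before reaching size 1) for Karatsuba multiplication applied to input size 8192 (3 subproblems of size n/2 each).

For divide and conquer with division factor 2:

Problem sizes at each level:
Level 0: 8192
Level 1: 4096
Level 2: 2048
Level 3: 1024
Level 4: 512
Level 5: 256
Level 6: 128
Level 7: 64
Level 8: 32
Level 9: 16
Level 10: 8
Level 11: 4
Level 12: 2
Level 13: 1

The root is level 0 and the size-1 base case is level 13 (the tree spans levels 0 through 13, i.e. 14 levels counting the root), so the depth is the number of divisions: log_2(8192) = 13

The recursion tree depth is log_2(8192) = 13. At each level, the problem size is divided by 2, so it takes 13 divisions to reduce to a base case of size 1. The algorithm makes 3 recursive calls at each level.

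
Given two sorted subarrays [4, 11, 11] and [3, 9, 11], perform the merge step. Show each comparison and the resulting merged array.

Merging process:

Compare 4 vs 3: take 3 from right. Merged: [3]
Compare 4 vs 9: take 4 from left. Merged: [3, 4]
Compare 11 vs 9: take 9 from right. Merged: [3, 4, 9]
Compare 11 vs 11: take 11 from left. Merged: [3, 4, 9, 11]
Compare 11 vs 11: take 11 from left. Merged: [3, 4, 9, 11, 11]
Append remaining from right: [11]. Merged: [3, 4, 9, 11, 11, 11]

Final merged array: [3, 4, 9, 11, 11, 11]
Total comparisons: 5

The merged array is [3, 4, 9, 11, 11, 11], requiring 5 comparisons. The merge step runs in O(n) time where n is the total number of elements.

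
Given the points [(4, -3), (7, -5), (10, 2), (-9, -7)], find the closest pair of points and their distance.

Computing all pairwise distances among 4 points:

d((4, -3), (7, -5)) = 3.6056 <-- minimum
d((4, -3), (10, 2)) = 7.8102
d((4, -3), (-9, -7)) = 13.6015
d((7, -5), (10, 2)) = 7.6158
d((7, -5), (-9, -7)) = 16.1245
d((10, 2), (-9, -7)) = 21.0238

Closest pair: (4, -3) and (7, -5) with distance 3.6056

The closest pair is (4, -3) and (7, -5) with Euclidean distance 3.6056. For 4 points, brute-force pairwise comparison is shown above. For large n, the divide-and-conquer algorithm (sort by x, recurse on halves, check the dividing strip) achieves O(n log n).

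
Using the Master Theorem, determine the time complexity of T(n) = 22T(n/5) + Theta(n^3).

Master Theorem for T(n) = 22T(n/5) + O(n^3):

a = 22, b = 5, c = 3
log_b(a) = log_5(22) = 1.9206

Case 3: c = 3 > log_5(22) = 1.9206
T(n) = O(n^3) = O(n^3)

For T(n) = 22T(n/5) + O(n^3): log_5(22) = 1.9206. This is Case 3 of the Master Theorem (c > log_b(a), work dominated by root), giving O(n^3).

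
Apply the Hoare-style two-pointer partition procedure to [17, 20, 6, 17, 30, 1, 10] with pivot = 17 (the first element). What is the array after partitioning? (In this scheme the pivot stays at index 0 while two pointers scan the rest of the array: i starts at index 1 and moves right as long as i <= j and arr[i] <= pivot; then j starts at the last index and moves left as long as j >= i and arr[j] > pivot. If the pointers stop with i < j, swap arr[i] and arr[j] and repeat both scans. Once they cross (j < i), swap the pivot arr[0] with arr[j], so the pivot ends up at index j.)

Hoare-style two-pointer partition with pivot = 17:

Initial array: [17, 20, 6, 17, 30, 1, 10]

Pointers start at i = 1, j = 6.
i stops at index 1 (arr[1]=20 > 17), j stops at index 6 (arr[6]=10 <= 17): swap arr[1] and arr[6], array becomes [17, 10, 6, 17, 30, 1, 20]
i stops at index 4 (arr[4]=30 > 17), j stops at index 5 (arr[5]=1 <= 17): swap arr[4] and arr[5], array becomes [17, 10, 6, 17, 1, 30, 20]
i ends at 5, j ends at 4: the pointers have crossed (j < i), so scanning stops.

Swap pivot arr[0] with arr[4] to place pivot at position 4: [1, 10, 6, 17, 17, 30, 20]
Pivot position: 4

After partitioning with pivot 17, the array becomes [1, 10, 6, 17, 17, 30, 20]. The pivot is placed at index 4. All elements to the left of the pivot are <= 17, and all elements to the right are > 17.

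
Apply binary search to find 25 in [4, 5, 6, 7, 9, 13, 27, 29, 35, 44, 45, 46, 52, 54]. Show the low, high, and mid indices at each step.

Binary search for 25 in [4, 5, 6, 7, 9, 13, 27, 29, 35, 44, 45, 46, 52, 54]:

lo=0, hi=13, mid=6, arr[mid]=27 -> 27 > 25, search left half
lo=0, hi=5, mid=2, arr[mid]=6 -> 6 < 25, search right half
lo=3, hi=5, mid=4, arr[mid]=9 -> 9 < 25, search right half
lo=5, hi=5, mid=5, arr[mid]=13 -> 13 < 25, search right half
lo=6 > hi=5, target 25 not found

Binary search determines that 25 is not in the array after 4 comparisons. The search space was exhausted without finding the target.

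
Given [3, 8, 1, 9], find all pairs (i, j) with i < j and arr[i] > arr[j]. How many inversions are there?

Finding inversions in [3, 8, 1, 9]:

(0, 2): arr[0]=3 > arr[2]=1
(1, 2): arr[1]=8 > arr[2]=1

Total inversions: 2

The array has 2 inversion(s): (0,2), (1,2). Each pair (i,j) satisfies i < j and arr[i] > arr[j].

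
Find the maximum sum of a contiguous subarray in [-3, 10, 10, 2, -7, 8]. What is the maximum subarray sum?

Using Kadane's algorithm on [-3, 10, 10, 2, -7, 8]:

Scanning through the array:
Position 1 (value 10): max_ending_here = 10, max_so_far = 10
Position 2 (value 10): max_ending_here = 20, max_so_far = 20
Position 3 (value 2): max_ending_here = 22, max_so_far = 22
Position 4 (value -7): max_ending_here = 15, max_so_far = 22
Position 5 (value 8): max_ending_here = 23, max_so_far = 23

Maximum subarray: [10, 10, 2, -7, 8]
Maximum sum: 23

The maximum subarray is [10, 10, 2, -7, 8] with sum 23. This subarray runs from index 1 to index 5.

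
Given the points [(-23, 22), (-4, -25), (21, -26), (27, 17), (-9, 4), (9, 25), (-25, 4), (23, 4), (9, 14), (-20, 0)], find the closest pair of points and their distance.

Computing all pairwise distances among 10 points:

d((-23, 22), (-4, -25)) = 50.6952
d((-23, 22), (21, -26)) = 65.1153
d((-23, 22), (27, 17)) = 50.2494
d((-23, 22), (-9, 4)) = 22.8035
d((-23, 22), (9, 25)) = 32.1403
d((-23, 22), (-25, 4)) = 18.1108
d((-23, 22), (23, 4)) = 49.3964
d((-23, 22), (9, 14)) = 32.9848
d((-23, 22), (-20, 0)) = 22.2036
d((-4, -25), (21, -26)) = 25.02
d((-4, -25), (27, 17)) = 52.2015
d((-4, -25), (-9, 4)) = 29.4279
d((-4, -25), (9, 25)) = 51.6624
d((-4, -25), (-25, 4)) = 35.805
d((-4, -25), (23, 4)) = 39.6232
d((-4, -25), (9, 14)) = 41.1096
d((-4, -25), (-20, 0)) = 29.6816
d((21, -26), (27, 17)) = 43.4166
d((21, -26), (-9, 4)) = 42.4264
d((21, -26), (9, 25)) = 52.3927
d((21, -26), (-25, 4)) = 54.9181
d((21, -26), (23, 4)) = 30.0666
d((21, -26), (9, 14)) = 41.7612
d((21, -26), (-20, 0)) = 48.5489
d((27, 17), (-9, 4)) = 38.2753
d((27, 17), (9, 25)) = 19.6977
d((27, 17), (-25, 4)) = 53.6004
d((27, 17), (23, 4)) = 13.6015
d((27, 17), (9, 14)) = 18.2483
d((27, 17), (-20, 0)) = 49.98
d((-9, 4), (9, 25)) = 27.6586
d((-9, 4), (-25, 4)) = 16.0
d((-9, 4), (23, 4)) = 32.0
d((-9, 4), (9, 14)) = 20.5913
d((-9, 4), (-20, 0)) = 11.7047
d((9, 25), (-25, 4)) = 39.9625
d((9, 25), (23, 4)) = 25.2389
d((9, 25), (9, 14)) = 11.0
d((9, 25), (-20, 0)) = 38.2884
d((-25, 4), (23, 4)) = 48.0
d((-25, 4), (9, 14)) = 35.4401
d((-25, 4), (-20, 0)) = 6.4031 <-- minimum
d((23, 4), (9, 14)) = 17.2047
d((23, 4), (-20, 0)) = 43.1856
d((9, 14), (-20, 0)) = 32.2025

Closest pair: (-25, 4) and (-20, 0) with distance 6.4031

The closest pair is (-25, 4) and (-20, 0) with Euclidean distance 6.4031. For 10 points, brute-force pairwise comparison is shown above. For large n, the divide-and-conquer algorithm (sort by x, recurse on halves, check the dividing strip) achieves O(n log n).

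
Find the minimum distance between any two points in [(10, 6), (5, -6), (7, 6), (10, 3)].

Computing all pairwise distances among 4 points:

d((10, 6), (5, -6)) = 13.0
d((10, 6), (7, 6)) = 3.0 <-- minimum
d((10, 6), (10, 3)) = 3.0 <-- minimum
d((5, -6), (7, 6)) = 12.1655
d((5, -6), (10, 3)) = 10.2956
d((7, 6), (10, 3)) = 4.2426

Minimum distance: 3.0 (tie among 2 pairs: (10, 6) and (7, 6); (10, 6) and (10, 3))

The minimum Euclidean distance is 3.0. There is a tie: 2 pairs achieve this minimum — (10, 6) and (7, 6); (10, 6) and (10, 3). Any of these is a valid closest pair. For 4 points, brute-force pairwise comparison is shown above. For large n, the divide-and-conquer algorithm (sort by x, recurse on halves, check the dividing strip) achieves O(n log n).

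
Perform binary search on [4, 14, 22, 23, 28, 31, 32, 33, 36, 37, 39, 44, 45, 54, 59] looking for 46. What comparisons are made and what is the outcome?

Binary search for 46 in [4, 14, 22, 23, 28, 31, 32, 33, 36, 37, 39, 44, 45, 54, 59]:

lo=0, hi=14, mid=7, arr[mid]=33 -> 33 < 46, search right half
lo=8, hi=14, mid=11, arr[mid]=44 -> 44 < 46, search right half
lo=12, hi=14, mid=13, arr[mid]=54 -> 54 > 46, search left half
lo=12, hi=12, mid=12, arr[mid]=45 -> 45 < 46, search right half
lo=13 > hi=12, target 46 not found

Binary search determines that 46 is not in the array after 4 comparisons. The search space was exhausted without finding the target.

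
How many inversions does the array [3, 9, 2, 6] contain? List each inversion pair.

Finding inversions in [3, 9, 2, 6]:

(0, 2): arr[0]=3 > arr[2]=2
(1, 2): arr[1]=9 > arr[2]=2
(1, 3): arr[1]=9 > arr[3]=6

Total inversions: 3

The array has 3 inversion(s): (0,2), (1,2), (1,3). Each pair (i,j) satisfies i < j and arr[i] > arr[j].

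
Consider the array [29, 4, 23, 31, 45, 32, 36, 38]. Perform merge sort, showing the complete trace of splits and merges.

Merge sort trace:

Split: [29, 4, 23, 31, 45, 32, 36, 38] -> [29, 4, 23, 31] and [45, 32, 36, 38]
  Split: [29, 4, 23, 31] -> [29, 4] and [23, 31]
    Split: [29, 4] -> [29] and [4]
    Merge: [29] + [4] -> [4, 29]
    Split: [23, 31] -> [23] and [31]
    Merge: [23] + [31] -> [23, 31]
  Merge: [4, 29] + [23, 31] -> [4, 23, 29, 31]
  Split: [45, 32, 36, 38] -> [45, 32] and [36, 38]
    Split: [45, 32] -> [45] and [32]
    Merge: [45] + [32] -> [32, 45]
    Split: [36, 38] -> [36] and [38]
    Merge: [36] + [38] -> [36, 38]
  Merge: [32, 45] + [36, 38] -> [32, 36, 38, 45]
Merge: [4, 23, 29, 31] + [32, 36, 38, 45] -> [4, 23, 29, 31, 32, 36, 38, 45]

Final sorted array: [4, 23, 29, 31, 32, 36, 38, 45]

The merge sort proceeds by recursively splitting the array and merging sorted halves.
After all merges, the sorted array is [4, 23, 29, 31, 32, 36, 38, 45].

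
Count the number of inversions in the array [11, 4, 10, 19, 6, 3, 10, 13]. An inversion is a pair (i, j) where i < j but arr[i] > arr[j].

Finding inversions in [11, 4, 10, 19, 6, 3, 10, 13]:

(0, 1): arr[0]=11 > arr[1]=4
(0, 2): arr[0]=11 > arr[2]=10
(0, 4): arr[0]=11 > arr[4]=6
(0, 5): arr[0]=11 > arr[5]=3
(0, 6): arr[0]=11 > arr[6]=10
(1, 5): arr[1]=4 > arr[5]=3
(2, 4): arr[2]=10 > arr[4]=6
(2, 5): arr[2]=10 > arr[5]=3
(3, 4): arr[3]=19 > arr[4]=6
(3, 5): arr[3]=19 > arr[5]=3
(3, 6): arr[3]=19 > arr[6]=10
(3, 7): arr[3]=19 > arr[7]=13
(4, 5): arr[4]=6 > arr[5]=3

Total inversions: 13

The array has 13 inversion(s): (0,1), (0,2), (0,4), (0,5), (0,6), (1,5), (2,4), (2,5), (3,4), (3,5), (3,6), (3,7), (4,5). Each pair (i,j) satisfies i < j and arr[i] > arr[j].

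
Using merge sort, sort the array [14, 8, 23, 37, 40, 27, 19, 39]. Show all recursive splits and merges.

Merge sort trace:

Split: [14, 8, 23, 37, 40, 27, 19, 39] -> [14, 8, 23, 37] and [40, 27, 19, 39]
  Split: [14, 8, 23, 37] -> [14, 8] and [23, 37]
    Split: [14, 8] -> [14] and [8]
    Merge: [14] + [8] -> [8, 14]
    Split: [23, 37] -> [23] and [37]
    Merge: [23] + [37] -> [23, 37]
  Merge: [8, 14] + [23, 37] -> [8, 14, 23, 37]
  Split: [40, 27, 19, 39] -> [40, 27] and [19, 39]
    Split: [40, 27] -> [40] and [27]
    Merge: [40] + [27] -> [27, 40]
    Split: [19, 39] -> [19] and [39]
    Merge: [19] + [39] -> [19, 39]
  Merge: [27, 40] + [19, 39] -> [19, 27, 39, 40]
Merge: [8, 14, 23, 37] + [19, 27, 39, 40] -> [8, 14, 19, 23, 27, 37, 39, 40]

Final sorted array: [8, 14, 19, 23, 27, 37, 39, 40]

The merge sort proceeds by recursively splitting the array and merging sorted halves.
After all merges, the sorted array is [8, 14, 19, 23, 27, 37, 39, 40].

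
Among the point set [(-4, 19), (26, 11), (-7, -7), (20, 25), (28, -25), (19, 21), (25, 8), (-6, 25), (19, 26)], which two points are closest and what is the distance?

Computing all pairwise distances among 9 points:

d((-4, 19), (26, 11)) = 31.0483
d((-4, 19), (-7, -7)) = 26.1725
d((-4, 19), (20, 25)) = 24.7386
d((-4, 19), (28, -25)) = 54.4059
d((-4, 19), (19, 21)) = 23.0868
d((-4, 19), (25, 8)) = 31.0161
d((-4, 19), (-6, 25)) = 6.3246
d((-4, 19), (19, 26)) = 24.0416
d((26, 11), (-7, -7)) = 37.5899
d((26, 11), (20, 25)) = 15.2315
d((26, 11), (28, -25)) = 36.0555
d((26, 11), (19, 21)) = 12.2066
d((26, 11), (25, 8)) = 3.1623
d((26, 11), (-6, 25)) = 34.9285
d((26, 11), (19, 26)) = 16.5529
d((-7, -7), (20, 25)) = 41.8688
d((-7, -7), (28, -25)) = 39.3573
d((-7, -7), (19, 21)) = 38.2099
d((-7, -7), (25, 8)) = 35.3412
d((-7, -7), (-6, 25)) = 32.0156
d((-7, -7), (19, 26)) = 42.0119
d((20, 25), (28, -25)) = 50.636
d((20, 25), (19, 21)) = 4.1231
d((20, 25), (25, 8)) = 17.72
d((20, 25), (-6, 25)) = 26.0
d((20, 25), (19, 26)) = 1.4142 <-- minimum
d((28, -25), (19, 21)) = 46.8722
d((28, -25), (25, 8)) = 33.1361
d((28, -25), (-6, 25)) = 60.4649
d((28, -25), (19, 26)) = 51.788
d((19, 21), (25, 8)) = 14.3178
d((19, 21), (-6, 25)) = 25.318
d((19, 21), (19, 26)) = 5.0
d((25, 8), (-6, 25)) = 35.3553
d((25, 8), (19, 26)) = 18.9737
d((-6, 25), (19, 26)) = 25.02

Closest pair: (20, 25) and (19, 26) with distance 1.4142

The closest pair is (20, 25) and (19, 26) with Euclidean distance 1.4142. For 9 points, brute-force pairwise comparison is shown above. For large n, the divide-and-conquer algorithm (sort by x, recurse on halves, check the dividing strip) achieves O(n log n).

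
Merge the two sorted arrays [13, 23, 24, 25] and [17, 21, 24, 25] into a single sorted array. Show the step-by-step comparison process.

Merging process:

Compare 13 vs 17: take 13 from left. Merged: [13]
Compare 23 vs 17: take 17 from right. Merged: [13, 17]
Compare 23 vs 21: take 21 from right. Merged: [13, 17, 21]
Compare 23 vs 24: take 23 from left. Merged: [13, 17, 21, 23]
Compare 24 vs 24: take 24 from left. Merged: [13, 17, 21, 23, 24]
Compare 25 vs 24: take 24 from right. Merged: [13, 17, 21, 23, 24, 24]
Compare 25 vs 25: take 25 from left. Merged: [13, 17, 21, 23, 24, 24, 25]
Append remaining from right: [25]. Merged: [13, 17, 21, 23, 24, 24, 25, 25]

Final merged array: [13, 17, 21, 23, 24, 24, 25, 25]
Total comparisons: 7

The merged array is [13, 17, 21, 23, 24, 24, 25, 25], requiring 7 comparisons. The merge step runs in O(n) time where n is the total number of elements.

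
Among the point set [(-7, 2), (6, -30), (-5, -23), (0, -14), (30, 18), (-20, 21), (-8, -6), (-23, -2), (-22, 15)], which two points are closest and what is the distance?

Computing all pairwise distances among 9 points:

d((-7, 2), (6, -30)) = 34.5398
d((-7, 2), (-5, -23)) = 25.0799
d((-7, 2), (0, -14)) = 17.4642
d((-7, 2), (30, 18)) = 40.3113
d((-7, 2), (-20, 21)) = 23.0217
d((-7, 2), (-8, -6)) = 8.0623
d((-7, 2), (-23, -2)) = 16.4924
d((-7, 2), (-22, 15)) = 19.8494
d((6, -30), (-5, -23)) = 13.0384
d((6, -30), (0, -14)) = 17.088
d((6, -30), (30, 18)) = 53.6656
d((6, -30), (-20, 21)) = 57.2451
d((6, -30), (-8, -6)) = 27.7849
d((6, -30), (-23, -2)) = 40.3113
d((6, -30), (-22, 15)) = 53.0
d((-5, -23), (0, -14)) = 10.2956
d((-5, -23), (30, 18)) = 53.9073
d((-5, -23), (-20, 21)) = 46.4866
d((-5, -23), (-8, -6)) = 17.2627
d((-5, -23), (-23, -2)) = 27.6586
d((-5, -23), (-22, 15)) = 41.6293
d((0, -14), (30, 18)) = 43.8634
d((0, -14), (-20, 21)) = 40.3113
d((0, -14), (-8, -6)) = 11.3137
d((0, -14), (-23, -2)) = 25.9422
d((0, -14), (-22, 15)) = 36.4005
d((30, 18), (-20, 21)) = 50.0899
d((30, 18), (-8, -6)) = 44.9444
d((30, 18), (-23, -2)) = 56.648
d((30, 18), (-22, 15)) = 52.0865
d((-20, 21), (-8, -6)) = 29.5466
d((-20, 21), (-23, -2)) = 23.1948
d((-20, 21), (-22, 15)) = 6.3246 <-- minimum
d((-8, -6), (-23, -2)) = 15.5242
d((-8, -6), (-22, 15)) = 25.2389
d((-23, -2), (-22, 15)) = 17.0294

Closest pair: (-20, 21) and (-22, 15) with distance 6.3246

The closest pair is (-20, 21) and (-22, 15) with Euclidean distance 6.3246. For 9 points, brute-force pairwise comparison is shown above. For large n, the divide-and-conquer algorithm (sort by x, recurse on halves, check the dividing strip) achieves O(n log n).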